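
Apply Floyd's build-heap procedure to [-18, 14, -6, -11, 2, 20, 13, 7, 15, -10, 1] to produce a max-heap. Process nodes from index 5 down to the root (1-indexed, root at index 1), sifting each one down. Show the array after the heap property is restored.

sift down from index 5: already satisfies heap property
sift down from index 4:
  -11 vs larger child 15 at index 9, swap → [-18, 14, -6, 15, 2, 20, 13, 7, -11, -10, 1]
sift down from index 3:
  -6 vs larger child 20 at index 6, swap → [-18, 14, 20, 15, 2, -6, 13, 7, -11, -10, 1]
sift down from index 2:
  14 vs larger child 15 at index 4, swap → [-18, 15, 20, 14, 2, -6, 13, 7, -11, -10, 1]
sift down from index 1:
  -18 vs larger child 20 at index 3, swap → [20, 15, -18, 14, 2, -6, 13, 7, -11, -10, 1]
  -18 vs larger child 13 at index 7, swap → [20, 15, 13, 14, 2, -6, -18, 7, -11, -10, 1]

[20, 15, 13, 14, 2, -6, -18, 7, -11, -10, 1]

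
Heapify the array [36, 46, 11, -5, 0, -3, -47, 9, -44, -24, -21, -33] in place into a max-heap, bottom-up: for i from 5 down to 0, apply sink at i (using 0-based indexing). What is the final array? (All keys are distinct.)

sift down from index 5: already satisfies heap property
sift down from index 4: already satisfies heap property
sift down from index 3:
  -5 vs larger child 9 at index 7, swap → [36, 46, 11, 9, 0, -3, -47, -5, -44, -24, -21, -33]
sift down from index 2: already satisfies heap property
sift down from index 1: already satisfies heap property
sift down from index 0:
  36 vs larger child 46 at index 1, swap → [46, 36, 11, 9, 0, -3, -47, -5, -44, -24, -21, -33]

[46, 36, 11, 9, 0, -3, -47, -5, -44, -24, -21, -33]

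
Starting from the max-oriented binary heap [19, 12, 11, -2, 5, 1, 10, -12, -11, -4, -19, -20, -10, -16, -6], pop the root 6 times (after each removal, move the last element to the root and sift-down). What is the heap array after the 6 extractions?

[-2, -4, -10, -11, -6, -19, -16, -12, -20]

extract-max #1 returns 19:
  remove root 19; move last element -6 to root → [-6, 12, 11, -2, 5, 1, 10, -12, -11, -4, -19, -20, -10, -16]
  -6 vs larger child 12 at index 1, swap → [12, -6, 11, -2, 5, 1, 10, -12, -11, -4, -19, -20, -10, -16]
  -6 vs larger child 5 at index 4, swap → [12, 5, 11, -2, -6, 1, 10, -12, -11, -4, -19, -20, -10, -16]
  -6 vs larger child -4 at index 9, swap → [12, 5, 11, -2, -4, 1, 10, -12, -11, -6, -19, -20, -10, -16]
extract-max #2 returns 12:
  remove root 12; move last element -16 to root → [-16, 5, 11, -2, -4, 1, 10, -12, -11, -6, -19, -20, -10]
  -16 vs larger child 11 at index 2, swap → [11, 5, -16, -2, -4, 1, 10, -12, -11, -6, -19, -20, -10]
  -16 vs larger child 10 at index 6, swap → [11, 5, 10, -2, -4, 1, -16, -12, -11, -6, -19, -20, -10]
extract-max #3 returns 11:
  remove root 11; move last element -10 to root → [-10, 5, 10, -2, -4, 1, -16, -12, -11, -6, -19, -20]
  -10 vs larger child 10 at index 2, swap → [10, 5, -10, -2, -4, 1, -16, -12, -11, -6, -19, -20]
  -10 vs larger child 1 at index 5, swap → [10, 5, 1, -2, -4, -10, -16, -12, -11, -6, -19, -20]
extract-max #4 returns 10:
  remove root 10; move last element -20 to root → [-20, 5, 1, -2, -4, -10, -16, -12, -11, -6, -19]
  -20 vs larger child 5 at index 1, swap → [5, -20, 1, -2, -4, -10, -16, -12, -11, -6, -19]
  -20 vs larger child -2 at index 3, swap → [5, -2, 1, -20, -4, -10, -16, -12, -11, -6, -19]
  -20 vs larger child -11 at index 8, swap → [5, -2, 1, -11, -4, -10, -16, -12, -20, -6, -19]
extract-max #5 returns 5:
  remove root 5; move last element -19 to root → [-19, -2, 1, -11, -4, -10, -16, -12, -20, -6]
  -19 vs larger child 1 at index 2, swap → [1, -2, -19, -11, -4, -10, -16, -12, -20, -6]
  -19 vs larger child -10 at index 5, swap → [1, -2, -10, -11, -4, -19, -16, -12, -20, -6]
extract-max #6 returns 1:
  remove root 1; move last element -6 to root → [-6, -2, -10, -11, -4, -19, -16, -12, -20]
  -6 vs larger child -2 at index 1, swap → [-2, -6, -10, -11, -4, -19, -16, -12, -20]
  -6 vs larger child -4 at index 4, swap → [-2, -4, -10, -11, -6, -19, -16, -12, -20]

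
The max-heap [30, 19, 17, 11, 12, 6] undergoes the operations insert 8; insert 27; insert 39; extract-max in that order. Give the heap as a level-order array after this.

[30, 27, 17, 19, 12, 6, 8, 11]

insert 8:
  append 8 at index 6 → [30, 19, 17, 11, 12, 6, 8] (no swap needed)
insert 27:
  append 27 at index 7 → [30, 19, 17, 11, 12, 6, 8, 27]
  27 > parent 11 at index 3, swap → [30, 19, 17, 27, 12, 6, 8, 11]
  27 > parent 19 at index 1, swap → [30, 27, 17, 19, 12, 6, 8, 11]
insert 39:
  append 39 at index 8 → [30, 27, 17, 19, 12, 6, 8, 11, 39]
  39 > parent 19 at index 3, swap → [30, 27, 17, 39, 12, 6, 8, 11, 19]
  39 > parent 27 at index 1, swap → [30, 39, 17, 27, 12, 6, 8, 11, 19]
  39 > parent 30 at index 0, swap → [39, 30, 17, 27, 12, 6, 8, 11, 19]
extract-max → returns 39:
  remove root 39; move last element 19 to root → [19, 30, 17, 27, 12, 6, 8, 11]
  19 vs larger child 30 at index 1, swap → [30, 19, 17, 27, 12, 6, 8, 11]
  19 vs larger child 27 at index 3, swap → [30, 27, 17, 19, 12, 6, 8, 11]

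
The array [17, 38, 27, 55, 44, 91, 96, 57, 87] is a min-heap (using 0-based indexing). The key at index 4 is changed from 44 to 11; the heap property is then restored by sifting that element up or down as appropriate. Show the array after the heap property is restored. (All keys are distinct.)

[11, 17, 27, 55, 38, 91, 96, 57, 87]

set index 4 from 44 to 11 → [17, 38, 27, 55, 11, 91, 96, 57, 87]
11 < parent 38 at index 1, swap → [17, 11, 27, 55, 38, 91, 96, 57, 87]
11 < parent 17 at index 0, swap → [11, 17, 27, 55, 38, 91, 96, 57, 87]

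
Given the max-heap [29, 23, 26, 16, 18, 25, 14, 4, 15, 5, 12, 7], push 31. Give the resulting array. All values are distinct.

[31, 23, 29, 16, 18, 26, 14, 4, 15, 5, 12, 7, 25]

append 31 at index 12 → [29, 23, 26, 16, 18, 25, 14, 4, 15, 5, 12, 7, 31]
31 > parent 25 at index 5, swap → [29, 23, 26, 16, 18, 31, 14, 4, 15, 5, 12, 7, 25]
31 > parent 26 at index 2, swap → [29, 23, 31, 16, 18, 26, 14, 4, 15, 5, 12, 7, 25]
31 > parent 29 at index 0, swap → [31, 23, 29, 16, 18, 26, 14, 4, 15, 5, 12, 7, 25]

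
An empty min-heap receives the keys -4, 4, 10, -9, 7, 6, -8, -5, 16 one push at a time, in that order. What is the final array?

Insert -4:
  append -4 at index 0 → [-4] (no swap needed)
Insert 4:
  append 4 at index 1 → [-4, 4] (no swap needed)
Insert 10:
  append 10 at index 2 → [-4, 4, 10] (no swap needed)
Insert -9:
  append -9 at index 3 → [-4, 4, 10, -9]
  -9 < parent 4 at index 1, swap → [-4, -9, 10, 4]
  -9 < parent -4 at index 0, swap → [-9, -4, 10, 4]
Insert 7:
  append 7 at index 4 → [-9, -4, 10, 4, 7] (no swap needed)
Insert 6:
  append 6 at index 5 → [-9, -4, 10, 4, 7, 6]
  6 < parent 10 at index 2, swap → [-9, -4, 6, 4, 7, 10]
Insert -8:
  append -8 at index 6 → [-9, -4, 6, 4, 7, 10, -8]
  -8 < parent 6 at index 2, swap → [-9, -4, -8, 4, 7, 10, 6]
Insert -5:
  append -5 at index 7 → [-9, -4, -8, 4, 7, 10, 6, -5]
  -5 < parent 4 at index 3, swap → [-9, -4, -8, -5, 7, 10, 6, 4]
  -5 < parent -4 at index 1, swap → [-9, -5, -8, -4, 7, 10, 6, 4]
Insert 16:
  append 16 at index 8 → [-9, -5, -8, -4, 7, 10, 6, 4, 16] (no swap needed)

[-9, -5, -8, -4, 7, 10, 6, 4, 16]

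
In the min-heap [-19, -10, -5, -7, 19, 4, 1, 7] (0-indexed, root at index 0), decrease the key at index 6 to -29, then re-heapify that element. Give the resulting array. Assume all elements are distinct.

set index 6 from 1 to -29 → [-19, -10, -5, -7, 19, 4, -29, 7]
-29 < parent -5 at index 2, swap → [-19, -10, -29, -7, 19, 4, -5, 7]
-29 < parent -19 at index 0, swap → [-29, -10, -19, -7, 19, 4, -5, 7]

[-29, -10, -19, -7, 19, 4, -5, 7]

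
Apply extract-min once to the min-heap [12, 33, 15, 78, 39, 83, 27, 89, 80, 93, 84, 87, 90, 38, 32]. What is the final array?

[15, 33, 27, 78, 39, 83, 32, 89, 80, 93, 84, 87, 90, 38]

remove root 12; move last element 32 to root → [32, 33, 15, 78, 39, 83, 27, 89, 80, 93, 84, 87, 90, 38]
32 vs smaller child 15 at index 2, swap → [15, 33, 32, 78, 39, 83, 27, 89, 80, 93, 84, 87, 90, 38]
32 vs smaller child 27 at index 6, swap → [15, 33, 27, 78, 39, 83, 32, 89, 80, 93, 84, 87, 90, 38]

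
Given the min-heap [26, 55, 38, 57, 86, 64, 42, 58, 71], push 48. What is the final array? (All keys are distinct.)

append 48 at index 9 → [26, 55, 38, 57, 86, 64, 42, 58, 71, 48]
48 < parent 86 at index 4, swap → [26, 55, 38, 57, 48, 64, 42, 58, 71, 86]
48 < parent 55 at index 1, swap → [26, 48, 38, 57, 55, 64, 42, 58, 71, 86]

[26, 48, 38, 57, 55, 64, 42, 58, 71, 86]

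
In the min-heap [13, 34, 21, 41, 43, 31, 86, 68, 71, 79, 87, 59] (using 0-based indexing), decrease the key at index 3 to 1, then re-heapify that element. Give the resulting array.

set index 3 from 41 to 1 → [13, 34, 21, 1, 43, 31, 86, 68, 71, 79, 87, 59]
1 < parent 34 at index 1, swap → [13, 1, 21, 34, 43, 31, 86, 68, 71, 79, 87, 59]
1 < parent 13 at index 0, swap → [1, 13, 21, 34, 43, 31, 86, 68, 71, 79, 87, 59]

[1, 13, 21, 34, 43, 31, 86, 68, 71, 79, 87, 59]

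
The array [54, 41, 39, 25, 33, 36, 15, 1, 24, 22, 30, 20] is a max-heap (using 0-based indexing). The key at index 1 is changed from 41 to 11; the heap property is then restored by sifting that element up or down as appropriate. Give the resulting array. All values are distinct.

[54, 33, 39, 25, 30, 36, 15, 1, 24, 22, 11, 20]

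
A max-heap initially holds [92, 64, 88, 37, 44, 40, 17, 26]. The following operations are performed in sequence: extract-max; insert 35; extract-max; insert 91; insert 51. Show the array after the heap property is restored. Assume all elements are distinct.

[91, 64, 40, 51, 35, 26, 17, 37, 44]

extract-max → returns 92:
  remove root 92; move last element 26 to root → [26, 64, 88, 37, 44, 40, 17]
  26 vs larger child 88 at index 2, swap → [88, 64, 26, 37, 44, 40, 17]
  26 vs larger child 40 at index 5, swap → [88, 64, 40, 37, 44, 26, 17]
insert 35:
  append 35 at index 7 → [88, 64, 40, 37, 44, 26, 17, 35] (no swap needed)
extract-max → returns 88:
  remove root 88; move last element 35 to root → [35, 64, 40, 37, 44, 26, 17]
  35 vs larger child 64 at index 1, swap → [64, 35, 40, 37, 44, 26, 17]
  35 vs larger child 44 at index 4, swap → [64, 44, 40, 37, 35, 26, 17]
insert 91:
  append 91 at index 7 → [64, 44, 40, 37, 35, 26, 17, 91]
  91 > parent 37 at index 3, swap → [64, 44, 40, 91, 35, 26, 17, 37]
  91 > parent 44 at index 1, swap → [64, 91, 40, 44, 35, 26, 17, 37]
  91 > parent 64 at index 0, swap → [91, 64, 40, 44, 35, 26, 17, 37]
insert 51:
  append 51 at index 8 → [91, 64, 40, 44, 35, 26, 17, 37, 51]
  51 > parent 44 at index 3, swap → [91, 64, 40, 51, 35, 26, 17, 37, 44]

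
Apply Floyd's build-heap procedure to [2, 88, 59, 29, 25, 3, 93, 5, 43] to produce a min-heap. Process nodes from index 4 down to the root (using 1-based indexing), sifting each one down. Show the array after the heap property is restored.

[2, 5, 3, 29, 25, 59, 93, 88, 43]

sift down from index 4:
  29 vs smaller child 5 at index 8, swap → [2, 88, 59, 5, 25, 3, 93, 29, 43]
sift down from index 3:
  59 vs smaller child 3 at index 6, swap → [2, 88, 3, 5, 25, 59, 93, 29, 43]
sift down from index 2:
  88 vs smaller child 5 at index 4, swap → [2, 5, 3, 88, 25, 59, 93, 29, 43]
  88 vs smaller child 29 at index 8, swap → [2, 5, 3, 29, 25, 59, 93, 88, 43]
sift down from index 1: already satisfies heap property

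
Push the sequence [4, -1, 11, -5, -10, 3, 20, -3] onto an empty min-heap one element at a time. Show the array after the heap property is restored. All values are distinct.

Insert 4:
  append 4 at index 0 → [4] (no swap needed)
Insert -1:
  append -1 at index 1 → [4, -1]
  -1 < parent 4 at index 0, swap → [-1, 4]
Insert 11:
  append 11 at index 2 → [-1, 4, 11] (no swap needed)
Insert -5:
  append -5 at index 3 → [-1, 4, 11, -5]
  -5 < parent 4 at index 1, swap → [-1, -5, 11, 4]
  -5 < parent -1 at index 0, swap → [-5, -1, 11, 4]
Insert -10:
  append -10 at index 4 → [-5, -1, 11, 4, -10]
  -10 < parent -1 at index 1, swap → [-5, -10, 11, 4, -1]
  -10 < parent -5 at index 0, swap → [-10, -5, 11, 4, -1]
Insert 3:
  append 3 at index 5 → [-10, -5, 11, 4, -1, 3]
  3 < parent 11 at index 2, swap → [-10, -5, 3, 4, -1, 11]
Insert 20:
  append 20 at index 6 → [-10, -5, 3, 4, -1, 11, 20] (no swap needed)
Insert -3:
  append -3 at index 7 → [-10, -5, 3, 4, -1, 11, 20, -3]
  -3 < parent 4 at index 3, swap → [-10, -5, 3, -3, -1, 11, 20, 4]

[-10, -5, 3, -3, -1, 11, 20, 4]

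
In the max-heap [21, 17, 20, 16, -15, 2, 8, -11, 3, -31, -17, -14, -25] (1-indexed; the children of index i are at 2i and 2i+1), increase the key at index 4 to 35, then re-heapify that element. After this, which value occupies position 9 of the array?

3

set index 4 from 16 to 35 → [21, 17, 20, 35, -15, 2, 8, -11, 3, -31, -17, -14, -25]
35 > parent 17 at index 2, swap → [21, 35, 20, 17, -15, 2, 8, -11, 3, -31, -17, -14, -25]
35 > parent 21 at index 1, swap → [35, 21, 20, 17, -15, 2, 8, -11, 3, -31, -17, -14, -25]
resulting array: [35, 21, 20, 17, -15, 2, 8, -11, 3, -31, -17, -14, -25]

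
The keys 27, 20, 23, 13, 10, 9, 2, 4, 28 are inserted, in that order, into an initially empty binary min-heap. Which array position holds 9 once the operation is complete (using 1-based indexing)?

3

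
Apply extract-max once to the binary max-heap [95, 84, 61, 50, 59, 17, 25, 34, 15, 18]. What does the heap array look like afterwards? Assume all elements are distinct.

remove root 95; move last element 18 to root → [18, 84, 61, 50, 59, 17, 25, 34, 15]
18 vs larger child 84 at index 1, swap → [84, 18, 61, 50, 59, 17, 25, 34, 15]
18 vs larger child 59 at index 4, swap → [84, 59, 61, 50, 18, 17, 25, 34, 15]

[84, 59, 61, 50, 18, 17, 25, 34, 15]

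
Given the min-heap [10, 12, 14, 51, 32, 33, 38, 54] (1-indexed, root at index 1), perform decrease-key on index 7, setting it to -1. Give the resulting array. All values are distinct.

set index 7 from 38 to -1 → [10, 12, 14, 51, 32, 33, -1, 54]
-1 < parent 14 at index 3, swap → [10, 12, -1, 51, 32, 33, 14, 54]
-1 < parent 10 at index 1, swap → [-1, 12, 10, 51, 32, 33, 14, 54]

[-1, 12, 10, 51, 32, 33, 14, 54]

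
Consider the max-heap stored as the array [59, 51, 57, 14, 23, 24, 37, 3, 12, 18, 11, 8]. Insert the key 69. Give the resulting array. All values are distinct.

append 69 at index 12 → [59, 51, 57, 14, 23, 24, 37, 3, 12, 18, 11, 8, 69]
69 > parent 24 at index 5, swap → [59, 51, 57, 14, 23, 69, 37, 3, 12, 18, 11, 8, 24]
69 > parent 57 at index 2, swap → [59, 51, 69, 14, 23, 57, 37, 3, 12, 18, 11, 8, 24]
69 > parent 59 at index 0, swap → [69, 51, 59, 14, 23, 57, 37, 3, 12, 18, 11, 8, 24]

[69, 51, 59, 14, 23, 57, 37, 3, 12, 18, 11, 8, 24]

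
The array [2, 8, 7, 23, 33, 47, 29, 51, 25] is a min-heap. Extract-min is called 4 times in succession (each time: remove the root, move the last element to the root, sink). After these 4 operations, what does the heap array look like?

[25, 29, 47, 51, 33]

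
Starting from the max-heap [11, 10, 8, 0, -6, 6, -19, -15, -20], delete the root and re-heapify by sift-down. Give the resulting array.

remove root 11; move last element -20 to root → [-20, 10, 8, 0, -6, 6, -19, -15]
-20 vs larger child 10 at index 1, swap → [10, -20, 8, 0, -6, 6, -19, -15]
-20 vs larger child 0 at index 3, swap → [10, 0, 8, -20, -6, 6, -19, -15]
-20 vs only child -15 at index 7, swap → [10, 0, 8, -15, -6, 6, -19, -20]

[10, 0, 8, -15, -6, 6, -19, -20]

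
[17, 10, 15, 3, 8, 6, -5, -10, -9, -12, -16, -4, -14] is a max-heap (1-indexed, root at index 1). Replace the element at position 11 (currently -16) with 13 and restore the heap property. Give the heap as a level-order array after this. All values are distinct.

[17, 13, 15, 3, 10, 6, -5, -10, -9, -12, 8, -4, -14]

set index 11 from -16 to 13 → [17, 10, 15, 3, 8, 6, -5, -10, -9, -12, 13, -4, -14]
13 > parent 8 at index 5, swap → [17, 10, 15, 3, 13, 6, -5, -10, -9, -12, 8, -4, -14]
13 > parent 10 at index 2, swap → [17, 13, 15, 3, 10, 6, -5, -10, -9, -12, 8, -4, -14]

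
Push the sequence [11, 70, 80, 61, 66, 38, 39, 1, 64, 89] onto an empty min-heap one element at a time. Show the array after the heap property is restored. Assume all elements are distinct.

Insert 11:
  append 11 at index 0 → [11] (no swap needed)
Insert 70:
  append 70 at index 1 → [11, 70] (no swap needed)
Insert 80:
  append 80 at index 2 → [11, 70, 80] (no swap needed)
Insert 61:
  append 61 at index 3 → [11, 70, 80, 61]
  61 < parent 70 at index 1, swap → [11, 61, 80, 70]
Insert 66:
  append 66 at index 4 → [11, 61, 80, 70, 66] (no swap needed)
Insert 38:
  append 38 at index 5 → [11, 61, 80, 70, 66, 38]
  38 < parent 80 at index 2, swap → [11, 61, 38, 70, 66, 80]
Insert 39:
  append 39 at index 6 → [11, 61, 38, 70, 66, 80, 39] (no swap needed)
Insert 1:
  append 1 at index 7 → [11, 61, 38, 70, 66, 80, 39, 1]
  1 < parent 70 at index 3, swap → [11, 61, 38, 1, 66, 80, 39, 70]
  1 < parent 61 at index 1, swap → [11, 1, 38, 61, 66, 80, 39, 70]
  1 < parent 11 at index 0, swap → [1, 11, 38, 61, 66, 80, 39, 70]
Insert 64:
  append 64 at index 8 → [1, 11, 38, 61, 66, 80, 39, 70, 64] (no swap needed)
Insert 89:
  append 89 at index 9 → [1, 11, 38, 61, 66, 80, 39, 70, 64, 89] (no swap needed)

[1, 11, 38, 61, 66, 80, 39, 70, 64, 89]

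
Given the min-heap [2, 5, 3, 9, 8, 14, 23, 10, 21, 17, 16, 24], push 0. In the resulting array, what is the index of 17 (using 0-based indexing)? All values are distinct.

9

append 0 at index 12 → [2, 5, 3, 9, 8, 14, 23, 10, 21, 17, 16, 24, 0]
0 < parent 14 at index 5, swap → [2, 5, 3, 9, 8, 0, 23, 10, 21, 17, 16, 24, 14]
0 < parent 3 at index 2, swap → [2, 5, 0, 9, 8, 3, 23, 10, 21, 17, 16, 24, 14]
0 < parent 2 at index 0, swap → [0, 5, 2, 9, 8, 3, 23, 10, 21, 17, 16, 24, 14]
resulting array: [0, 5, 2, 9, 8, 3, 23, 10, 21, 17, 16, 24, 14]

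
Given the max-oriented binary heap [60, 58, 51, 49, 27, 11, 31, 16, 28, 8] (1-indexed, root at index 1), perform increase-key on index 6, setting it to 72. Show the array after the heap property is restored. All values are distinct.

set index 6 from 11 to 72 → [60, 58, 51, 49, 27, 72, 31, 16, 28, 8]
72 > parent 51 at index 3, swap → [60, 58, 72, 49, 27, 51, 31, 16, 28, 8]
72 > parent 60 at index 1, swap → [72, 58, 60, 49, 27, 51, 31, 16, 28, 8]

[72, 58, 60, 49, 27, 51, 31, 16, 28, 8]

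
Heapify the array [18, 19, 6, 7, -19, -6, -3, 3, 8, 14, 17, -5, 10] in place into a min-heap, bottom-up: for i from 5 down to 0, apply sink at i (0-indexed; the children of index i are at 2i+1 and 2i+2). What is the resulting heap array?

sift down from index 5: already satisfies heap property
sift down from index 4: already satisfies heap property
sift down from index 3:
  7 vs smaller child 3 at index 7, swap → [18, 19, 6, 3, -19, -6, -3, 7, 8, 14, 17, -5, 10]
sift down from index 2:
  6 vs smaller child -6 at index 5, swap → [18, 19, -6, 3, -19, 6, -3, 7, 8, 14, 17, -5, 10]
  6 vs smaller child -5 at index 11, swap → [18, 19, -6, 3, -19, -5, -3, 7, 8, 14, 17, 6, 10]
sift down from index 1:
  19 vs smaller child -19 at index 4, swap → [18, -19, -6, 3, 19, -5, -3, 7, 8, 14, 17, 6, 10]
  19 vs smaller child 14 at index 9, swap → [18, -19, -6, 3, 14, -5, -3, 7, 8, 19, 17, 6, 10]
sift down from index 0:
  18 vs smaller child -19 at index 1, swap → [-19, 18, -6, 3, 14, -5, -3, 7, 8, 19, 17, 6, 10]
  18 vs smaller child 3 at index 3, swap → [-19, 3, -6, 18, 14, -5, -3, 7, 8, 19, 17, 6, 10]
  18 vs smaller child 7 at index 7, swap → [-19, 3, -6, 7, 14, -5, -3, 18, 8, 19, 17, 6, 10]

[-19, 3, -6, 7, 14, -5, -3, 18, 8, 19, 17, 6, 10]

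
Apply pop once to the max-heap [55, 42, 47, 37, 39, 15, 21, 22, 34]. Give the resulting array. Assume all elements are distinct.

remove root 55; move last element 34 to root → [34, 42, 47, 37, 39, 15, 21, 22]
34 vs larger child 47 at index 2, swap → [47, 42, 34, 37, 39, 15, 21, 22]

[47, 42, 34, 37, 39, 15, 21, 22]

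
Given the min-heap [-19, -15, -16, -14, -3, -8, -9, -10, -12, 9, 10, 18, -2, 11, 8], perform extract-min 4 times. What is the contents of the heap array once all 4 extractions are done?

extract-min #1 returns -19:
  remove root -19; move last element 8 to root → [8, -15, -16, -14, -3, -8, -9, -10, -12, 9, 10, 18, -2, 11]
  8 vs smaller child -16 at index 2, swap → [-16, -15, 8, -14, -3, -8, -9, -10, -12, 9, 10, 18, -2, 11]
  8 vs smaller child -9 at index 6, swap → [-16, -15, -9, -14, -3, -8, 8, -10, -12, 9, 10, 18, -2, 11]
extract-min #2 returns -16:
  remove root -16; move last element 11 to root → [11, -15, -9, -14, -3, -8, 8, -10, -12, 9, 10, 18, -2]
  11 vs smaller child -15 at index 1, swap → [-15, 11, -9, -14, -3, -8, 8, -10, -12, 9, 10, 18, -2]
  11 vs smaller child -14 at index 3, swap → [-15, -14, -9, 11, -3, -8, 8, -10, -12, 9, 10, 18, -2]
  11 vs smaller child -12 at index 8, swap → [-15, -14, -9, -12, -3, -8, 8, -10, 11, 9, 10, 18, -2]
extract-min #3 returns -15:
  remove root -15; move last element -2 to root → [-2, -14, -9, -12, -3, -8, 8, -10, 11, 9, 10, 18]
  -2 vs smaller child -14 at index 1, swap → [-14, -2, -9, -12, -3, -8, 8, -10, 11, 9, 10, 18]
  -2 vs smaller child -12 at index 3, swap → [-14, -12, -9, -2, -3, -8, 8, -10, 11, 9, 10, 18]
  -2 vs smaller child -10 at index 7, swap → [-14, -12, -9, -10, -3, -8, 8, -2, 11, 9, 10, 18]
extract-min #4 returns -14:
  remove root -14; move last element 18 to root → [18, -12, -9, -10, -3, -8, 8, -2, 11, 9, 10]
  18 vs smaller child -12 at index 1, swap → [-12, 18, -9, -10, -3, -8, 8, -2, 11, 9, 10]
  18 vs smaller child -10 at index 3, swap → [-12, -10, -9, 18, -3, -8, 8, -2, 11, 9, 10]
  18 vs smaller child -2 at index 7, swap → [-12, -10, -9, -2, -3, -8, 8, 18, 11, 9, 10]

[-12, -10, -9, -2, -3, -8, 8, 18, 11, 9, 10]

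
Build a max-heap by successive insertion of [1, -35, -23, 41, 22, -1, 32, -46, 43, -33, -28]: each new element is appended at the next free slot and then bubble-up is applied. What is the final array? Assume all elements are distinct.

[43, 41, 32, 22, 1, -23, -1, -46, -35, -33, -28]

Insert 1:
  append 1 at index 0 → [1] (no swap needed)
Insert -35:
  append -35 at index 1 → [1, -35] (no swap needed)
Insert -23:
  append -23 at index 2 → [1, -35, -23] (no swap needed)
Insert 41:
  append 41 at index 3 → [1, -35, -23, 41]
  41 > parent -35 at index 1, swap → [1, 41, -23, -35]
  41 > parent 1 at index 0, swap → [41, 1, -23, -35]
Insert 22:
  append 22 at index 4 → [41, 1, -23, -35, 22]
  22 > parent 1 at index 1, swap → [41, 22, -23, -35, 1]
Insert -1:
  append -1 at index 5 → [41, 22, -23, -35, 1, -1]
  -1 > parent -23 at index 2, swap → [41, 22, -1, -35, 1, -23]
Insert 32:
  append 32 at index 6 → [41, 22, -1, -35, 1, -23, 32]
  32 > parent -1 at index 2, swap → [41, 22, 32, -35, 1, -23, -1]
Insert -46:
  append -46 at index 7 → [41, 22, 32, -35, 1, -23, -1, -46] (no swap needed)
Insert 43:
  append 43 at index 8 → [41, 22, 32, -35, 1, -23, -1, -46, 43]
  43 > parent -35 at index 3, swap → [41, 22, 32, 43, 1, -23, -1, -46, -35]
  43 > parent 22 at index 1, swap → [41, 43, 32, 22, 1, -23, -1, -46, -35]
  43 > parent 41 at index 0, swap → [43, 41, 32, 22, 1, -23, -1, -46, -35]
Insert -33:
  append -33 at index 9 → [43, 41, 32, 22, 1, -23, -1, -46, -35, -33] (no swap needed)
Insert -28:
  append -28 at index 10 → [43, 41, 32, 22, 1, -23, -1, -46, -35, -33, -28] (no swap needed)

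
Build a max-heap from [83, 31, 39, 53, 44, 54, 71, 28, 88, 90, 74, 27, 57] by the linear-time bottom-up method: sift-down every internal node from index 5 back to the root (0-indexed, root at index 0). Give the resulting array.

sift down from index 5:
  54 vs larger child 57 at index 12, swap → [83, 31, 39, 53, 44, 57, 71, 28, 88, 90, 74, 27, 54]
sift down from index 4:
  44 vs larger child 90 at index 9, swap → [83, 31, 39, 53, 90, 57, 71, 28, 88, 44, 74, 27, 54]
sift down from index 3:
  53 vs larger child 88 at index 8, swap → [83, 31, 39, 88, 90, 57, 71, 28, 53, 44, 74, 27, 54]
sift down from index 2:
  39 vs larger child 71 at index 6, swap → [83, 31, 71, 88, 90, 57, 39, 28, 53, 44, 74, 27, 54]
sift down from index 1:
  31 vs larger child 90 at index 4, swap → [83, 90, 71, 88, 31, 57, 39, 28, 53, 44, 74, 27, 54]
  31 vs larger child 74 at index 10, swap → [83, 90, 71, 88, 74, 57, 39, 28, 53, 44, 31, 27, 54]
sift down from index 0:
  83 vs larger child 90 at index 1, swap → [90, 83, 71, 88, 74, 57, 39, 28, 53, 44, 31, 27, 54]
  83 vs larger child 88 at index 3, swap → [90, 88, 71, 83, 74, 57, 39, 28, 53, 44, 31, 27, 54]

[90, 88, 71, 83, 74, 57, 39, 28, 53, 44, 31, 27, 54]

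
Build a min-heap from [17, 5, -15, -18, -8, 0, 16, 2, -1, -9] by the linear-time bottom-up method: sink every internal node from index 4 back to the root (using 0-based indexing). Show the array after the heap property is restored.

[-18, -9, -15, -1, -8, 0, 16, 2, 5, 17]

sift down from index 4:
  -8 vs only child -9 at index 9, swap → [17, 5, -15, -18, -9, 0, 16, 2, -1, -8]
sift down from index 3: already satisfies heap property
sift down from index 2: already satisfies heap property
sift down from index 1:
  5 vs smaller child -18 at index 3, swap → [17, -18, -15, 5, -9, 0, 16, 2, -1, -8]
  5 vs smaller child -1 at index 8, swap → [17, -18, -15, -1, -9, 0, 16, 2, 5, -8]
sift down from index 0:
  17 vs smaller child -18 at index 1, swap → [-18, 17, -15, -1, -9, 0, 16, 2, 5, -8]
  17 vs smaller child -9 at index 4, swap → [-18, -9, -15, -1, 17, 0, 16, 2, 5, -8]
  17 vs only child -8 at index 9, swap → [-18, -9, -15, -1, -8, 0, 16, 2, 5, 17]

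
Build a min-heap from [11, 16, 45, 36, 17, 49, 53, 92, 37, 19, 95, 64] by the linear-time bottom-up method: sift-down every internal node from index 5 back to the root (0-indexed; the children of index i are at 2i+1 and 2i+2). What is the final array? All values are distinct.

[11, 16, 45, 36, 17, 49, 53, 92, 37, 19, 95, 64]

sift down from index 5: already satisfies heap property
sift down from index 4: already satisfies heap property
sift down from index 3: already satisfies heap property
sift down from index 2: already satisfies heap property
sift down from index 1: already satisfies heap property
sift down from index 0: already satisfies heap property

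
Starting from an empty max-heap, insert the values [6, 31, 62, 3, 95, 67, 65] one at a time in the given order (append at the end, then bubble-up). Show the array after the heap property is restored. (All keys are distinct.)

[95, 62, 67, 3, 6, 31, 65]

Insert 6:
  append 6 at index 0 → [6] (no swap needed)
Insert 31:
  append 31 at index 1 → [6, 31]
  31 > parent 6 at index 0, swap → [31, 6]
Insert 62:
  append 62 at index 2 → [31, 6, 62]
  62 > parent 31 at index 0, swap → [62, 6, 31]
Insert 3:
  append 3 at index 3 → [62, 6, 31, 3] (no swap needed)
Insert 95:
  append 95 at index 4 → [62, 6, 31, 3, 95]
  95 > parent 6 at index 1, swap → [62, 95, 31, 3, 6]
  95 > parent 62 at index 0, swap → [95, 62, 31, 3, 6]
Insert 67:
  append 67 at index 5 → [95, 62, 31, 3, 6, 67]
  67 > parent 31 at index 2, swap → [95, 62, 67, 3, 6, 31]
Insert 65:
  append 65 at index 6 → [95, 62, 67, 3, 6, 31, 65] (no swap needed)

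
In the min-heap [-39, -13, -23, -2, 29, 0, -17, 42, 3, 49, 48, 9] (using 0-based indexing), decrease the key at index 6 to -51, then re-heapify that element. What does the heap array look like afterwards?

[-51, -13, -39, -2, 29, 0, -23, 42, 3, 49, 48, 9]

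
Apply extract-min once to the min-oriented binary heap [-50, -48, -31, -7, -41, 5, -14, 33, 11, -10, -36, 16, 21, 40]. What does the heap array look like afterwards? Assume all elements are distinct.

remove root -50; move last element 40 to root → [40, -48, -31, -7, -41, 5, -14, 33, 11, -10, -36, 16, 21]
40 vs smaller child -48 at index 1, swap → [-48, 40, -31, -7, -41, 5, -14, 33, 11, -10, -36, 16, 21]
40 vs smaller child -41 at index 4, swap → [-48, -41, -31, -7, 40, 5, -14, 33, 11, -10, -36, 16, 21]
40 vs smaller child -36 at index 10, swap → [-48, -41, -31, -7, -36, 5, -14, 33, 11, -10, 40, 16, 21]

[-48, -41, -31, -7, -36, 5, -14, 33, 11, -10, 40, 16, 21]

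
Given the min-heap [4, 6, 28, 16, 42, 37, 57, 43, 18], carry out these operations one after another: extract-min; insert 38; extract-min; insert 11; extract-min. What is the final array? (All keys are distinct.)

[16, 18, 28, 38, 42, 37, 57, 43]

extract-min → returns 4:
  remove root 4; move last element 18 to root → [18, 6, 28, 16, 42, 37, 57, 43]
  18 vs smaller child 6 at index 1, swap → [6, 18, 28, 16, 42, 37, 57, 43]
  18 vs smaller child 16 at index 3, swap → [6, 16, 28, 18, 42, 37, 57, 43]
insert 38:
  append 38 at index 8 → [6, 16, 28, 18, 42, 37, 57, 43, 38] (no swap needed)
extract-min → returns 6:
  remove root 6; move last element 38 to root → [38, 16, 28, 18, 42, 37, 57, 43]
  38 vs smaller child 16 at index 1, swap → [16, 38, 28, 18, 42, 37, 57, 43]
  38 vs smaller child 18 at index 3, swap → [16, 18, 28, 38, 42, 37, 57, 43]
insert 11:
  append 11 at index 8 → [16, 18, 28, 38, 42, 37, 57, 43, 11]
  11 < parent 38 at index 3, swap → [16, 18, 28, 11, 42, 37, 57, 43, 38]
  11 < parent 18 at index 1, swap → [16, 11, 28, 18, 42, 37, 57, 43, 38]
  11 < parent 16 at index 0, swap → [11, 16, 28, 18, 42, 37, 57, 43, 38]
extract-min → returns 11:
  remove root 11; move last element 38 to root → [38, 16, 28, 18, 42, 37, 57, 43]
  38 vs smaller child 16 at index 1, swap → [16, 38, 28, 18, 42, 37, 57, 43]
  38 vs smaller child 18 at index 3, swap → [16, 18, 28, 38, 42, 37, 57, 43]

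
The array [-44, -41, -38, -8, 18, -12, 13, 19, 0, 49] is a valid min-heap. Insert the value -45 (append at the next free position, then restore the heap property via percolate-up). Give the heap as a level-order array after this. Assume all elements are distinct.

[-45, -44, -38, -8, -41, -12, 13, 19, 0, 49, 18]

append -45 at index 10 → [-44, -41, -38, -8, 18, -12, 13, 19, 0, 49, -45]
-45 < parent 18 at index 4, swap → [-44, -41, -38, -8, -45, -12, 13, 19, 0, 49, 18]
-45 < parent -41 at index 1, swap → [-44, -45, -38, -8, -41, -12, 13, 19, 0, 49, 18]
-45 < parent -44 at index 0, swap → [-45, -44, -38, -8, -41, -12, 13, 19, 0, 49, 18]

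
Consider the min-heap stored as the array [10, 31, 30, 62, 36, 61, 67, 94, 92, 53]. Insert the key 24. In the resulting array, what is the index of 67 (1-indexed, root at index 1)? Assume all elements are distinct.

7

append 24 at index 11 → [10, 31, 30, 62, 36, 61, 67, 94, 92, 53, 24]
24 < parent 36 at index 5, swap → [10, 31, 30, 62, 24, 61, 67, 94, 92, 53, 36]
24 < parent 31 at index 2, swap → [10, 24, 30, 62, 31, 61, 67, 94, 92, 53, 36]
resulting array: [10, 24, 30, 62, 31, 61, 67, 94, 92, 53, 36]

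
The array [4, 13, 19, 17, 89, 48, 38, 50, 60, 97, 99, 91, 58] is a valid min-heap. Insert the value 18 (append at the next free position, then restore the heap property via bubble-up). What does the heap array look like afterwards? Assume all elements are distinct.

[4, 13, 18, 17, 89, 48, 19, 50, 60, 97, 99, 91, 58, 38]

append 18 at index 13 → [4, 13, 19, 17, 89, 48, 38, 50, 60, 97, 99, 91, 58, 18]
18 < parent 38 at index 6, swap → [4, 13, 19, 17, 89, 48, 18, 50, 60, 97, 99, 91, 58, 38]
18 < parent 19 at index 2, swap → [4, 13, 18, 17, 89, 48, 19, 50, 60, 97, 99, 91, 58, 38]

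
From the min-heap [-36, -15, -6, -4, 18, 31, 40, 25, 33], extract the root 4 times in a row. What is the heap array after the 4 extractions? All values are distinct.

[18, 25, 31, 33, 40]

extract-min #1 returns -36:
  remove root -36; move last element 33 to root → [33, -15, -6, -4, 18, 31, 40, 25]
  33 vs smaller child -15 at index 1, swap → [-15, 33, -6, -4, 18, 31, 40, 25]
  33 vs smaller child -4 at index 3, swap → [-15, -4, -6, 33, 18, 31, 40, 25]
  33 vs only child 25 at index 7, swap → [-15, -4, -6, 25, 18, 31, 40, 33]
extract-min #2 returns -15:
  remove root -15; move last element 33 to root → [33, -4, -6, 25, 18, 31, 40]
  33 vs smaller child -6 at index 2, swap → [-6, -4, 33, 25, 18, 31, 40]
  33 vs smaller child 31 at index 5, swap → [-6, -4, 31, 25, 18, 33, 40]
extract-min #3 returns -6:
  remove root -6; move last element 40 to root → [40, -4, 31, 25, 18, 33]
  40 vs smaller child -4 at index 1, swap → [-4, 40, 31, 25, 18, 33]
  40 vs smaller child 18 at index 4, swap → [-4, 18, 31, 25, 40, 33]
extract-min #4 returns -4:
  remove root -4; move last element 33 to root → [33, 18, 31, 25, 40]
  33 vs smaller child 18 at index 1, swap → [18, 33, 31, 25, 40]
  33 vs smaller child 25 at index 3, swap → [18, 25, 31, 33, 40]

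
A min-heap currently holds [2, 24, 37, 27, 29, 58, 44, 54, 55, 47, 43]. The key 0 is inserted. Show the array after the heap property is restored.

[0, 24, 2, 27, 29, 37, 44, 54, 55, 47, 43, 58]

append 0 at index 11 → [2, 24, 37, 27, 29, 58, 44, 54, 55, 47, 43, 0]
0 < parent 58 at index 5, swap → [2, 24, 37, 27, 29, 0, 44, 54, 55, 47, 43, 58]
0 < parent 37 at index 2, swap → [2, 24, 0, 27, 29, 37, 44, 54, 55, 47, 43, 58]
0 < parent 2 at index 0, swap → [0, 24, 2, 27, 29, 37, 44, 54, 55, 47, 43, 58]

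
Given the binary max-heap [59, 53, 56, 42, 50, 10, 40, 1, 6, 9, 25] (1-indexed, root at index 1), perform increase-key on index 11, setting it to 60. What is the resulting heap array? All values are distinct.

[60, 59, 56, 42, 53, 10, 40, 1, 6, 9, 50]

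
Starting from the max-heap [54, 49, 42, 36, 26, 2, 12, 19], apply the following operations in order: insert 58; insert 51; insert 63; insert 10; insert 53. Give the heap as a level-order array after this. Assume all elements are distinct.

[63, 58, 53, 49, 54, 42, 12, 19, 36, 26, 51, 2, 10]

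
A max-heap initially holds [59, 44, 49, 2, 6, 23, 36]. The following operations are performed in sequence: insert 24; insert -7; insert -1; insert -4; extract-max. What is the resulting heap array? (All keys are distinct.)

insert 24:
  append 24 at index 7 → [59, 44, 49, 2, 6, 23, 36, 24]
  24 > parent 2 at index 3, swap → [59, 44, 49, 24, 6, 23, 36, 2]
insert -7:
  append -7 at index 8 → [59, 44, 49, 24, 6, 23, 36, 2, -7] (no swap needed)
insert -1:
  append -1 at index 9 → [59, 44, 49, 24, 6, 23, 36, 2, -7, -1] (no swap needed)
insert -4:
  append -4 at index 10 → [59, 44, 49, 24, 6, 23, 36, 2, -7, -1, -4] (no swap needed)
extract-max → returns 59:
  remove root 59; move last element -4 to root → [-4, 44, 49, 24, 6, 23, 36, 2, -7, -1]
  -4 vs larger child 49 at index 2, swap → [49, 44, -4, 24, 6, 23, 36, 2, -7, -1]
  -4 vs larger child 36 at index 6, swap → [49, 44, 36, 24, 6, 23, -4, 2, -7, -1]

[49, 44, 36, 24, 6, 23, -4, 2, -7, -1]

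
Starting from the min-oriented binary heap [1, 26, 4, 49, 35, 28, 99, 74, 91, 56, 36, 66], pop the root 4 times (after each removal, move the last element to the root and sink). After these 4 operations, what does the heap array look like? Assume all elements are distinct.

[35, 36, 56, 49, 91, 66, 99, 74]

extract-min #1 returns 1:
  remove root 1; move last element 66 to root → [66, 26, 4, 49, 35, 28, 99, 74, 91, 56, 36]
  66 vs smaller child 4 at index 2, swap → [4, 26, 66, 49, 35, 28, 99, 74, 91, 56, 36]
  66 vs smaller child 28 at index 5, swap → [4, 26, 28, 49, 35, 66, 99, 74, 91, 56, 36]
extract-min #2 returns 4:
  remove root 4; move last element 36 to root → [36, 26, 28, 49, 35, 66, 99, 74, 91, 56]
  36 vs smaller child 26 at index 1, swap → [26, 36, 28, 49, 35, 66, 99, 74, 91, 56]
  36 vs smaller child 35 at index 4, swap → [26, 35, 28, 49, 36, 66, 99, 74, 91, 56]
extract-min #3 returns 26:
  remove root 26; move last element 56 to root → [56, 35, 28, 49, 36, 66, 99, 74, 91]
  56 vs smaller child 28 at index 2, swap → [28, 35, 56, 49, 36, 66, 99, 74, 91]
extract-min #4 returns 28:
  remove root 28; move last element 91 to root → [91, 35, 56, 49, 36, 66, 99, 74]
  91 vs smaller child 35 at index 1, swap → [35, 91, 56, 49, 36, 66, 99, 74]
  91 vs smaller child 36 at index 4, swap → [35, 36, 56, 49, 91, 66, 99, 74]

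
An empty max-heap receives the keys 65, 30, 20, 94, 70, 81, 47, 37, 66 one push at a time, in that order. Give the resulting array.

[94, 70, 81, 66, 65, 20, 47, 30, 37]

Insert 65:
  append 65 at index 0 → [65] (no swap needed)
Insert 30:
  append 30 at index 1 → [65, 30] (no swap needed)
Insert 20:
  append 20 at index 2 → [65, 30, 20] (no swap needed)
Insert 94:
  append 94 at index 3 → [65, 30, 20, 94]
  94 > parent 30 at index 1, swap → [65, 94, 20, 30]
  94 > parent 65 at index 0, swap → [94, 65, 20, 30]
Insert 70:
  append 70 at index 4 → [94, 65, 20, 30, 70]
  70 > parent 65 at index 1, swap → [94, 70, 20, 30, 65]
Insert 81:
  append 81 at index 5 → [94, 70, 20, 30, 65, 81]
  81 > parent 20 at index 2, swap → [94, 70, 81, 30, 65, 20]
Insert 47:
  append 47 at index 6 → [94, 70, 81, 30, 65, 20, 47] (no swap needed)
Insert 37:
  append 37 at index 7 → [94, 70, 81, 30, 65, 20, 47, 37]
  37 > parent 30 at index 3, swap → [94, 70, 81, 37, 65, 20, 47, 30]
Insert 66:
  append 66 at index 8 → [94, 70, 81, 37, 65, 20, 47, 30, 66]
  66 > parent 37 at index 3, swap → [94, 70, 81, 66, 65, 20, 47, 30, 37]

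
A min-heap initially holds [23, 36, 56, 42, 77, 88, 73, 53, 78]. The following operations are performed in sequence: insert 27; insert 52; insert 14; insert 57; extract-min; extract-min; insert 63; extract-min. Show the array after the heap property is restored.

[36, 42, 56, 53, 52, 57, 73, 63, 78, 77, 88]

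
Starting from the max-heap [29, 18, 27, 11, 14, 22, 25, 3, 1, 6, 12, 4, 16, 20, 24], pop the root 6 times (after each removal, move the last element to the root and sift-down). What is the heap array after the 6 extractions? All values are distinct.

extract-max #1 returns 29:
  remove root 29; move last element 24 to root → [24, 18, 27, 11, 14, 22, 25, 3, 1, 6, 12, 4, 16, 20]
  24 vs larger child 27 at index 2, swap → [27, 18, 24, 11, 14, 22, 25, 3, 1, 6, 12, 4, 16, 20]
  24 vs larger child 25 at index 6, swap → [27, 18, 25, 11, 14, 22, 24, 3, 1, 6, 12, 4, 16, 20]
extract-max #2 returns 27:
  remove root 27; move last element 20 to root → [20, 18, 25, 11, 14, 22, 24, 3, 1, 6, 12, 4, 16]
  20 vs larger child 25 at index 2, swap → [25, 18, 20, 11, 14, 22, 24, 3, 1, 6, 12, 4, 16]
  20 vs larger child 24 at index 6, swap → [25, 18, 24, 11, 14, 22, 20, 3, 1, 6, 12, 4, 16]
extract-max #3 returns 25:
  remove root 25; move last element 16 to root → [16, 18, 24, 11, 14, 22, 20, 3, 1, 6, 12, 4]
  16 vs larger child 24 at index 2, swap → [24, 18, 16, 11, 14, 22, 20, 3, 1, 6, 12, 4]
  16 vs larger child 22 at index 5, swap → [24, 18, 22, 11, 14, 16, 20, 3, 1, 6, 12, 4]
extract-max #4 returns 24:
  remove root 24; move last element 4 to root → [4, 18, 22, 11, 14, 16, 20, 3, 1, 6, 12]
  4 vs larger child 22 at index 2, swap → [22, 18, 4, 11, 14, 16, 20, 3, 1, 6, 12]
  4 vs larger child 20 at index 6, swap → [22, 18, 20, 11, 14, 16, 4, 3, 1, 6, 12]
extract-max #5 returns 22:
  remove root 22; move last element 12 to root → [12, 18, 20, 11, 14, 16, 4, 3, 1, 6]
  12 vs larger child 20 at index 2, swap → [20, 18, 12, 11, 14, 16, 4, 3, 1, 6]
  12 vs larger child 16 at index 5, swap → [20, 18, 16, 11, 14, 12, 4, 3, 1, 6]
extract-max #6 returns 20:
  remove root 20; move last element 6 to root → [6, 18, 16, 11, 14, 12, 4, 3, 1]
  6 vs larger child 18 at index 1, swap → [18, 6, 16, 11, 14, 12, 4, 3, 1]
  6 vs larger child 14 at index 4, swap → [18, 14, 16, 11, 6, 12, 4, 3, 1]

[18, 14, 16, 11, 6, 12, 4, 3, 1]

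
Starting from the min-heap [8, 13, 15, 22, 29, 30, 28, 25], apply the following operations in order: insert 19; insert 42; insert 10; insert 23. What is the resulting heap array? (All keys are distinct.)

[8, 10, 15, 19, 13, 23, 28, 25, 22, 42, 29, 30]

insert 19:
  append 19 at index 8 → [8, 13, 15, 22, 29, 30, 28, 25, 19]
  19 < parent 22 at index 3, swap → [8, 13, 15, 19, 29, 30, 28, 25, 22]
insert 42:
  append 42 at index 9 → [8, 13, 15, 19, 29, 30, 28, 25, 22, 42] (no swap needed)
insert 10:
  append 10 at index 10 → [8, 13, 15, 19, 29, 30, 28, 25, 22, 42, 10]
  10 < parent 29 at index 4, swap → [8, 13, 15, 19, 10, 30, 28, 25, 22, 42, 29]
  10 < parent 13 at index 1, swap → [8, 10, 15, 19, 13, 30, 28, 25, 22, 42, 29]
insert 23:
  append 23 at index 11 → [8, 10, 15, 19, 13, 30, 28, 25, 22, 42, 29, 23]
  23 < parent 30 at index 5, swap → [8, 10, 15, 19, 13, 23, 28, 25, 22, 42, 29, 30]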